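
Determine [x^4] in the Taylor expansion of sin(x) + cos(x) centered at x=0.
Expand to order 4: sin(x) + cos(x) = x^4/24 - x^3/6 - x^2/2 + x + 1 + O(x^5).
The coefficient of x^4 is 1/24.

Final answer: 1/24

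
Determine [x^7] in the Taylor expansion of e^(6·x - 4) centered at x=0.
Expand to order 7: e^(6·x - 4) = 1944·x^7·e^(-4)/35 + 324·x^6·e^(-4)/5 + 324·x^5·e^(-4)/5 + 54·x^4·e^(-4) + 36·x^3·e^(-4) + 18·x^2·e^(-4) + 6·x·e^(-4) + e^(-4) + O(x^8).
The coefficient of x^7 is 1944·e^(-4)/35.

Final answer: 1944·e^(-4)/35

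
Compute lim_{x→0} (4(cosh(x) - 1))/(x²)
Both numerator and denominator → 0 as x → 0; this is a 0/0 indeterminate form.
Expand each to leading order near x = 0: numerator ~ 2·x^2, denominator ~ x^2.
The limit of the ratio is 2.

Final answer: 2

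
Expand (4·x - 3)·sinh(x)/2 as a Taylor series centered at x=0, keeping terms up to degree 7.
-x^7/3360 + x^6/60 - x^5/80 + x^4/3 - x^3/4 + 2·x^2 - 3·x/2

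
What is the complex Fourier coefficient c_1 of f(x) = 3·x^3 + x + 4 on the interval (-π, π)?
Compute the real Fourier coefficients first: a_1 = 0, b_1 = -34 + 6·π^2.
Then c_1 = (a_1 − i·b_1)/2 = -3·i·π^2 + 17·i.

Final answer: -3·i·π^2 + 17·i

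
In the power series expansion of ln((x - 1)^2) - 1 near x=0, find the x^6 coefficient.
Expand to order 6: ln((x - 1)^2) - 1 = -x^6/3 - 2·x^5/5 - x^4/2 - 2·x^3/3 - x^2 - 2·x - 1 + O(x^7).
The coefficient of x^6 is -1/3.

Final answer: -1/3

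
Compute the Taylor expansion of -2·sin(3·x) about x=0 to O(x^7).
-81·x^5/20 + 9·x^3 - 6·x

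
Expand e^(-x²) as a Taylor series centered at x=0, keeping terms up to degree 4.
x^4/2 - x^2 + 1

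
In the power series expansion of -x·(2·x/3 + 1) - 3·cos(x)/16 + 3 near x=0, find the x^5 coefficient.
Expand to order 5: -x·(2·x/3 + 1) - 3·cos(x)/16 + 3 = -x^4/128 - 55·x^2/96 - x + 45/16 + O(x^6).
The coefficient of x^5 is 0.

Final answer: 0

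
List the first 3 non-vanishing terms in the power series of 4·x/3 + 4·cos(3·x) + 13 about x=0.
-18·x^2 + 4·x/3 + 17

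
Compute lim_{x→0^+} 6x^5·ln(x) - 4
The product is a 0·∞ indeterminate form at x → 0⁺.
Rewrite the product as 6·ln(x) / x^(-5) and apply L'Hôpital, or use the standard hierarchy x^(-5) ≫ |ln x| as x → 0⁺.
The indeterminate product → 0, so the limit = -4.

Final answer: -4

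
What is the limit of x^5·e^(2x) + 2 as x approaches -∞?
The product is a 0·∞ indeterminate form at x → -∞.
Rewrite the product as x^5 / e^(-2x) (an ∞/∞ form) and apply L'Hôpital, or use the standard hierarchy e^(2|x|) ≫ |x^5| as x → -∞.
The indeterminate product → 0, so the limit = 2.

Final answer: 2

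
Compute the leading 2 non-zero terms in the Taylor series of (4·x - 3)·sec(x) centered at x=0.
4·x - 3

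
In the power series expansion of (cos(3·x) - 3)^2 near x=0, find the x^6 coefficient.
Expand to order 6: (cos(3·x) - 3)^2 = -1053·x^6/40 + 27·x^4/4 + 18·x^2 + 4 + O(x^7).
The coefficient of x^6 is -1053/40.

Final answer: -1053/40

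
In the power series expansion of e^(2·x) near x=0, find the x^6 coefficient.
Expand to order 6: e^(2·x) = 4·x^6/45 + 4·x^5/15 + 2·x^4/3 + 4·x^3/3 + 2·x^2 + 2·x + 1 + O(x^7).
The coefficient of x^6 is 4/45.

Final answer: 4/45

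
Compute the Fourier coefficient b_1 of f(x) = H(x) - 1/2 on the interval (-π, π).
b_1 = (1/π) ∫_{-π}^{π} f(x)·sin(1x) dx.
Evaluate the integral (use parity and integration by parts as needed): b_1 = 2/π.

Final answer: 2/π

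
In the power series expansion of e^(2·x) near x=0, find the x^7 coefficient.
Expand to order 7: e^(2·x) = 8·x^7/315 + 4·x^6/45 + 4·x^5/15 + 2·x^4/3 + 4·x^3/3 + 2·x^2 + 2·x + 1 + O(x^8).
The coefficient of x^7 is 8/315.

Final answer: 8/315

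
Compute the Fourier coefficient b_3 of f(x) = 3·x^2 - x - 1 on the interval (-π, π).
b_3 = (1/π) ∫_{-π}^{π} f(x)·sin(3x) dx.
Evaluate the integral (use parity and integration by parts as needed): b_3 = -2/3.

Final answer: -2/3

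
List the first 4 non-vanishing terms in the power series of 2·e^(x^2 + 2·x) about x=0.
20·x^3/3 + 6·x^2 + 4·x + 2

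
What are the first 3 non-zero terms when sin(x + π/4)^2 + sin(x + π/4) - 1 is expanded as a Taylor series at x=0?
-√(2)·x^2/4 + x·(√(2)/2 + 1) - 1/2 + √(2)/2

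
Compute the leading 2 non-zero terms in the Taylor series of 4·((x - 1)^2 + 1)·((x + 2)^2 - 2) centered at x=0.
16·x + 16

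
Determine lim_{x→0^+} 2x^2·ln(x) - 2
The product is a 0·∞ indeterminate form at x → 0⁺.
Rewrite the product as 2·ln(x) / x^(-2) and apply L'Hôpital, or use the standard hierarchy x^(-2) ≫ |ln x| as x → 0⁺.
The indeterminate product → 0, so the limit = -2.

Final answer: -2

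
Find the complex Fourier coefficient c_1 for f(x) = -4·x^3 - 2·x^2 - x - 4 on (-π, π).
Compute the real Fourier coefficients first: a_1 = 8, b_1 = 46 - 8·π^2.
Then c_1 = (a_1 − i·b_1)/2 = 4 - 23·i + 4·i·π^2.

Final answer: 4 - 23·i + 4·i·π^2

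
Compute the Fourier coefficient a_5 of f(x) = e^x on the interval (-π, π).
a_5 = (1/π) ∫_{-π}^{π} f(x)·cos(5x) dx.
Evaluate the integral (use parity and integration by parts as needed): a_5 = (1 - e^(2·π))·e^(-π)/(26·π).

Final answer: (1 - e^(2·π))·e^(-π)/(26·π)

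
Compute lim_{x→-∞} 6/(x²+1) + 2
Evaluate the dominant behaviour as x → -∞; each term tends to a finite value or vanishes.
Limit = 2.

Final answer: 2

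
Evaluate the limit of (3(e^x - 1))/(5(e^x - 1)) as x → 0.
Both numerator and denominator → 0 as x → 0; this is a 0/0 indeterminate form.
Expand each to leading order near x = 0: numerator ~ 3·x, denominator ~ 5·x.
The limit of the ratio is 3/5.

Final answer: 3/5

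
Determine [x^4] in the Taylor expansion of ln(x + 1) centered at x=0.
Expand to order 4: ln(x + 1) = -x^4/4 + x^3/3 - x^2/2 + x + O(x^5).
The coefficient of x^4 is -1/4.

Final answer: -1/4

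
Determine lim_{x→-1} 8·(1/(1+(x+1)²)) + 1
Direct substitution at x = -1 gives 9.

Final answer: 9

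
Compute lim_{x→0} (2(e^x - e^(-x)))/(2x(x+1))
Both numerator and denominator → 0 as x → 0; this is a 0/0 indeterminate form.
Expand each to leading order near x = 0: numerator ~ 4·x, denominator ~ 2·x.
The limit of the ratio is 2.

Final answer: 2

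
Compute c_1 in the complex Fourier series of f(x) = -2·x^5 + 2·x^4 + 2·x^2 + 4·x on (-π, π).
Compute the real Fourier coefficients first: a_1 = 88 - 16·π^2, b_1 = -472 - 4·π^4 + 80·π^2.
Then c_1 = (a_1 − i·b_1)/2 = -8·π^2 + 44 - 40·i·π^2 + 2·i·π^4 + 236·i.

Final answer: -8·π^2 + 44 - 40·i·π^2 + 2·i·π^4 + 236·i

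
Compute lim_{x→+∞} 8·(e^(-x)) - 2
Evaluate the dominant behaviour as x → +∞; each term tends to a finite value or vanishes.
Limit = -2.

Final answer: -2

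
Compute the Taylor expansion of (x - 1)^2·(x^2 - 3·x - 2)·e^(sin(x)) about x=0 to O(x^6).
-179·x^5/120 - 5·x^4/4 + x^3/2 + 5·x^2 - x - 2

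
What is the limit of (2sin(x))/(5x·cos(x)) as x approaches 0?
Both numerator and denominator → 0 as x → 0; this is a 0/0 indeterminate form.
Expand each to leading order near x = 0: numerator ~ 2·x, denominator ~ 5·x.
The limit of the ratio is 2/5.

Final answer: 2/5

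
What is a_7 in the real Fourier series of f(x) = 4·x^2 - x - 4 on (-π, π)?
a_7 = (1/π) ∫_{-π}^{π} f(x)·cos(7x) dx.
Evaluate the integral (use parity and integration by parts as needed): a_7 = -16/49.

Final answer: -16/49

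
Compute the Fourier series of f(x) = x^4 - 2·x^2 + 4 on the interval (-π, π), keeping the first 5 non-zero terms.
(56 - 8·π^2)·cos(x) + (-5 + 2·π^2)·cos(2·x) + (40/27 - 8·π^2/9)·cos(3·x) + (-11/16 + π^2/2)·cos(4·x) - 2·π^2/3 + 4 + π^4/5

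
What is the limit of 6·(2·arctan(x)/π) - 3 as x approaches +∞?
Evaluate the dominant behaviour as x → +∞; each term tends to a finite value or vanishes.
Limit = 3.

Final answer: 3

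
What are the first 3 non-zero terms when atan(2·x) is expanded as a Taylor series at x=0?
32·x^5/5 - 8·x^3/3 + 2·x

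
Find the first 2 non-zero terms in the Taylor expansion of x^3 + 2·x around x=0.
x^3 + 2·x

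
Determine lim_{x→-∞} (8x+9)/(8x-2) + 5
Evaluate the dominant behaviour as x → -∞; each term tends to a finite value or vanishes.
Limit = 6.

Final answer: 6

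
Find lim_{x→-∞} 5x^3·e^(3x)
This is a 0·∞ indeterminate form at x → -∞.
Rewrite the product as 5x^3 / e^(-3x) (an ∞/∞ form) and apply L'Hôpital, or use the standard hierarchy e^(3|x|) ≫ |x^3| as x → -∞.
The indeterminate product → 0, so the limit = 0.

Final answer: 0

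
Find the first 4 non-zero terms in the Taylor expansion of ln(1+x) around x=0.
-x^4/4 + x^3/3 - x^2/2 + x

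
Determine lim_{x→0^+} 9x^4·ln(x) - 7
The product is a 0·∞ indeterminate form at x → 0⁺.
Rewrite the product as 9·ln(x) / x^(-4) and apply L'Hôpital, or use the standard hierarchy x^(-4) ≫ |ln x| as x → 0⁺.
The indeterminate product → 0, so the limit = -7.

Final answer: -7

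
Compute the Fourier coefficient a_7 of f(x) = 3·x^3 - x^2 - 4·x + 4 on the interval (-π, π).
a_7 = (1/π) ∫_{-π}^{π} f(x)·cos(7x) dx.
Evaluate the integral (use parity and integration by parts as needed): a_7 = 4/49.

Final answer: 4/49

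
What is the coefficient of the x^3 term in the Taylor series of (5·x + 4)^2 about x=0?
Expand to order 3: (5·x + 4)^2 = 25·x^2 + 40·x + 16 + O(x^4).
The coefficient of x^3 is 0.

Final answer: 0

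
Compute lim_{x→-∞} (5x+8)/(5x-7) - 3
Evaluate the dominant behaviour as x → -∞; each term tends to a finite value or vanishes.
Limit = -2.

Final answer: -2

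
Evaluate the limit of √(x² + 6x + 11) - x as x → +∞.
This is an ∞ − ∞ indeterminate form.
Multiply and divide by the conjugate √(x²+6x + 11) + x; the x² terms cancel, leaving (6x + 11)/(√(x²+6x + 11)+x) → 6/2 = 3.
Limit = 3.

Final answer: 3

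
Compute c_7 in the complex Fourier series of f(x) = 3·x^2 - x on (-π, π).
Compute the real Fourier coefficients first: a_7 = -12/49, b_7 = -2/7.
Then c_7 = (a_7 − i·b_7)/2 = -6/49 + i/7.

Final answer: -6/49 + i/7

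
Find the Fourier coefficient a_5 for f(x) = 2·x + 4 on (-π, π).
a_5 = (1/π) ∫_{-π}^{π} f(x)·cos(5x) dx.
Evaluate the integral (use parity and integration by parts as needed): a_5 = 0.

Final answer: 0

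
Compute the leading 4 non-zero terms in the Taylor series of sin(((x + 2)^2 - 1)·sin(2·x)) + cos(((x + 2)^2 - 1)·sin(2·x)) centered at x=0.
-86·x^3 - 10·x^2 + 6·x + 1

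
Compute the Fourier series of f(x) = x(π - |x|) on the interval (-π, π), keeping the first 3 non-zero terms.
8·sin(x)/π + 8·sin(3·x)/(27·π) + 8·sin(5·x)/(125·π)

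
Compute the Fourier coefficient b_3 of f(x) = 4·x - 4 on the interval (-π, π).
b_3 = (1/π) ∫_{-π}^{π} f(x)·sin(3x) dx.
Evaluate the integral (use parity and integration by parts as needed): b_3 = 8/3.

Final answer: 8/3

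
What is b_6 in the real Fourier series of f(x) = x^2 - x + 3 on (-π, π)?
b_6 = (1/π) ∫_{-π}^{π} f(x)·sin(6x) dx.
Evaluate the integral (use parity and integration by parts as needed): b_6 = 1/3.

Final answer: 1/3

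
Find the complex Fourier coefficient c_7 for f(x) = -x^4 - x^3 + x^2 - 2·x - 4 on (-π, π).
Compute the real Fourier coefficients first: a_7 = -244/2401 + 8·π^2/49, b_7 = -2·π^2/7 - 184/343.
Then c_7 = (a_7 − i·b_7)/2 = -122/2401 + 4·π^2/49 + 92·i/343 + i·π^2/7.

Final answer: -122/2401 + 4·π^2/49 + 92·i/343 + i·π^2/7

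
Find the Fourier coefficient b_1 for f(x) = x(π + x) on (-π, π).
b_1 = (1/π) ∫_{-π}^{π} f(x)·sin(1x) dx.
Evaluate the integral (use parity and integration by parts as needed): b_1 = 2·π.

Final answer: 2·π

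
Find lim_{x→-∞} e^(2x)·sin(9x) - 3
Evaluate the dominant behaviour as x → -∞; each term tends to a finite value or vanishes.
Limit = -3.

Final answer: -3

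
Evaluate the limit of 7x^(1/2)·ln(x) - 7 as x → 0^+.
The product is a 0·∞ indeterminate form at x → 0⁺.
Rewrite the product as 7·ln(x) / x^(-1/2) and apply L'Hôpital, or use the standard hierarchy x^(-1/2) ≫ |ln x| as x → 0⁺.
The indeterminate product → 0, so the limit = -7.

Final answer: -7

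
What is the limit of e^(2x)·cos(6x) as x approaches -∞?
Evaluate the dominant behaviour as x → -∞; each term tends to a finite value or vanishes.
Limit = 0.

Final answer: 0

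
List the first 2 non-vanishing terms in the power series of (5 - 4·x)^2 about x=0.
25 - 40·x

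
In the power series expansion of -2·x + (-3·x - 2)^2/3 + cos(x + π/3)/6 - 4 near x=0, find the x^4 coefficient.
Expand to order 4: -2·x + (-3·x - 2)^2/3 + cos(x + π/3)/6 - 4 = x^4/288 + √(3)·x^3/72 + 71·x^2/24 + x·(2 - √(3)/12) - 31/12 + O(x^5).
The coefficient of x^4 is 1/288.

Final answer: 1/288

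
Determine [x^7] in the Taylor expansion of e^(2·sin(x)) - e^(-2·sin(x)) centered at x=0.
Expand to order 7: e^(2·sin(x)) - e^(-2·sin(x)) = -19·x^7/180 - 23·x^5/30 + 2·x^3 + 4·x + O(x^8).
The coefficient of x^7 is -19/180.

Final answer: -19/180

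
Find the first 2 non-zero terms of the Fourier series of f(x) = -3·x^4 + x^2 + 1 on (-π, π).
(-148 + 24·π^2)·cos(x) - 3·π^4/5 + 1 + π^2/3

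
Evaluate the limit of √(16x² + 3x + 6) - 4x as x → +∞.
As x → +∞: multiply by the conjugate to get (3x+6)/(√(16x²+3x+6)+4x); the denominator ~ 8x, so the limit is 3/8.
Limit = 3/8.

Final answer: 3/8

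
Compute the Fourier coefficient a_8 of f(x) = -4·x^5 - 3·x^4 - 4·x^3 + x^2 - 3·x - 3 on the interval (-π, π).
a_8 = (1/π) ∫_{-π}^{π} f(x)·cos(8x) dx.
Evaluate the integral (use parity and integration by parts as needed): a_8 = 25/256 - 3·π^2/8.

Final answer: 25/256 - 3·π^2/8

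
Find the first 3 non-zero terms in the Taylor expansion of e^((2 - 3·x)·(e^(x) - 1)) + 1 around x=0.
-23·x^3/6 + 2·x + 2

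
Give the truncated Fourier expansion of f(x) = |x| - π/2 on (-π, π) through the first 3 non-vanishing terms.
-4·cos(x)/π - 4·cos(3·x)/(9·π) - 4·cos(5·x)/(25·π)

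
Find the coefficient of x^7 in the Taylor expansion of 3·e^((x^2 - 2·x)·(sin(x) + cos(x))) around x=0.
Expand to order 7: 3·e^((x^2 - 2·x)·(sin(x) + cos(x))) = -409·x^7/21 + 1421·x^6/120 + 129·x^5/20 - 15·x^4 + 8·x^3 + 3·x^2 - 6·x + 3 + O(x^8).
The coefficient of x^7 is -409/21.

Final answer: -409/21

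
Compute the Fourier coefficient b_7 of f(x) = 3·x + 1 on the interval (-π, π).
b_7 = (1/π) ∫_{-π}^{π} f(x)·sin(7x) dx.
Evaluate the integral (use parity and integration by parts as needed): b_7 = 6/7.

Final answer: 6/7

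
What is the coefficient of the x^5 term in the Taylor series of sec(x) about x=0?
Expand to order 5: sec(x) = 5·x^4/24 + x^2/2 + 1 + O(x^6).
The coefficient of x^5 is 0.

Final answer: 0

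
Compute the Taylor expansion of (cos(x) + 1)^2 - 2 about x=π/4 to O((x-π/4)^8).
-1/2 + √(2) + (-√(2) - 1)·(x - π/4) + (-3·√(2)/(2·√(2) + 4) - 2/(√(2) + 2) + √(2)/(2·√(2) + 3) + 3/(4·√(2) + 6))·(x - π/4)^2 + (2/(3·√(2) + 6) + 3·√(2)/(6·√(2) + 12) + √(2)/(2·√(2) + 3) + 3/(4·√(2) + 6))·(x - π/4)^3 + (-3/(48·√(2) + 72) - √(2)/(24·√(2) + 36) + 2/(12·√(2) + 24) + 3·√(2)/(24·√(2) + 48))·(x - π/4)^4 + (-3/(16·√(2) + 24) - √(2)/(8·√(2) + 12) - 3·√(2)/(120·√(2) + 240) - 2/(60·√(2) + 120))·(x - π/4)^5 + (-3·√(2)/(720·√(2) + 1440) - 2/(360·√(2) + 720) + √(2)/(720·√(2) + 1080) + 3/(1440·√(2) + 2160))·(x - π/4)^6 + (2/(2520·√(2) + 5040) + 3·√(2)/(5040·√(2) + 10080) + √(2)/(80·√(2) + 120) + 3/(160·√(2) + 240))·(x - π/4)^7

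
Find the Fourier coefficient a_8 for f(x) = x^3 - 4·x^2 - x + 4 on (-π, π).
a_8 = (1/π) ∫_{-π}^{π} f(x)·cos(8x) dx.
Evaluate the integral (use parity and integration by parts as needed): a_8 = -1/4.

Final answer: -1/4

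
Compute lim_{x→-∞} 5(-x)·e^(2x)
This is a 0·∞ indeterminate form at x → -∞.
Rewrite the product as 5(-x) / e^(-2x) (an ∞/∞ form) and apply L'Hôpital, or use the standard hierarchy e^(2|x|) ≫ |(-x)| as x → -∞.
The indeterminate product → 0, so the limit = 0.

Final answer: 0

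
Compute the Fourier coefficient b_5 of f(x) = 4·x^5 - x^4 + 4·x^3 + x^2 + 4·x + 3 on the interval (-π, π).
b_5 = (1/π) ∫_{-π}^{π} f(x)·sin(5x) dx.
Evaluate the integral (use parity and integration by parts as needed): b_5 = 952/625 + 8·π^2/25 + 8·π^4/5.

Final answer: 952/625 + 8·π^2/25 + 8·π^4/5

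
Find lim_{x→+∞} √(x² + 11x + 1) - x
As x → +∞: multiply by the conjugate to get (11x+1)/(√(x²+11x+1)+x); the denominator ~ 2x, so the limit is 11/2.
Limit = 11/2.

Final answer: 11/2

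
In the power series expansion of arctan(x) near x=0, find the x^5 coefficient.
Expand to order 5: arctan(x) = x^5/5 - x^3/3 + x + O(x^6).
The coefficient of x^5 is 1/5.

Final answer: 1/5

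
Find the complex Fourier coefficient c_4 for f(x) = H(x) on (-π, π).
Compute the real Fourier coefficients first: a_4 = 0, b_4 = 0.
Then c_4 = (a_4 − i·b_4)/2 = 0.

Final answer: 0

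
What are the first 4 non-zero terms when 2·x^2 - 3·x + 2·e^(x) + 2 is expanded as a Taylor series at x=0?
x^3/3 + 3·x^2 - x + 4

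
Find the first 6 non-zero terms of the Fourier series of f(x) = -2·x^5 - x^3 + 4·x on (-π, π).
(-460 - 4·π^4 + 78·π^2)·sin(x) + (-9·π^2 + 19/2 + 2·π^4)·sin(2·x) + (-4·π^4/3 + 92/81 + 62·π^2/27)·sin(3·x) + (-3·π^2/4 - 55/32 + π^4)·sin(4·x) + (-4·π^4/5 + 964/625 + 6·π^2/25)·sin(5·x) + (-215/162 - π^2/27 + 2·π^4/3)·sin(6·x)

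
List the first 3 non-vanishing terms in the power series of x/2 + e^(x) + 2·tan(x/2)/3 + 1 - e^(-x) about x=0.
13·x^3/36 + 17·x/6 + 1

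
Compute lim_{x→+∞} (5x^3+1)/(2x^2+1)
This is an ∞/∞ indeterminate form as x → +∞.
Divide numerator and denominator by x^3 and let the lower-order terms vanish; the numerator's degree 3 exceeds the denominator's degree 2, so the quotient diverges.
Limit = ∞.

Final answer: ∞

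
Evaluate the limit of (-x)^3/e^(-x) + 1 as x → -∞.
The quotient is an ∞/∞ indeterminate form as x → -∞.
Compare growth rates of the dominant terms (exponentials ≫ polynomials ≫ logarithms), or apply L'Hôpital's rule; the quotient → 0.
Adding the constant: 0 + 1 = 1. Limit = 1.

Final answer: 1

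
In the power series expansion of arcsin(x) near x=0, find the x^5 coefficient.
Expand to order 5: arcsin(x) = 3·x^5/40 + x^3/6 + x + O(x^6).
The coefficient of x^5 is 3/40.

Final answer: 3/40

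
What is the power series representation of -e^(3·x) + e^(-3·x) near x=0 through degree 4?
-9·x^3 - 6·x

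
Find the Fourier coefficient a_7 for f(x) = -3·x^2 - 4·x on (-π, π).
a_7 = (1/π) ∫_{-π}^{π} f(x)·cos(7x) dx.
Evaluate the integral (use parity and integration by parts as needed): a_7 = 12/49.

Final answer: 12/49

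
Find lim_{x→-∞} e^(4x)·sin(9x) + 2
Evaluate the dominant behaviour as x → -∞; each term tends to a finite value or vanishes.
Limit = 2.

Final answer: 2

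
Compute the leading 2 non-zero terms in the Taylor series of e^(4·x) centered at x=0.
4·x + 1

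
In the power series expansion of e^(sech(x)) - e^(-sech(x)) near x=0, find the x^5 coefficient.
Expand to order 5: e^(sech(x)) - e^(-sech(x)) = x^4·(e^(-1)/12 + e/3) + x^2·(-e/2 - e^(-1)/2) - e^(-1) + e + O(x^6).
The coefficient of x^5 is 0.

Final answer: 0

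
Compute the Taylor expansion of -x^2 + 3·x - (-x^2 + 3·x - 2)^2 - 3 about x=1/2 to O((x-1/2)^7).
-37/16 + 5·(x - 1/2) - 13·(x - 1/2)^2/2 + 4·(x - 1/2)^3 - (x - 1/2)^4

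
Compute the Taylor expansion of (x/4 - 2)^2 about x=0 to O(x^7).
x^2/16 - x + 4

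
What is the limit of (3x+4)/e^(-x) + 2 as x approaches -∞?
The quotient is an ∞/∞ indeterminate form as x → -∞.
Compare growth rates of the dominant terms (exponentials ≫ polynomials ≫ logarithms), or apply L'Hôpital's rule; the quotient → 0.
Adding the constant: 0 + 2 = 2. Limit = 2.

Final answer: 2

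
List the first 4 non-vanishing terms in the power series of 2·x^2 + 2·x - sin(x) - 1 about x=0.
x^3/6 + 2·x^2 + x - 1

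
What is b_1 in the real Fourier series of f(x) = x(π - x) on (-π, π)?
b_1 = (1/π) ∫_{-π}^{π} f(x)·sin(1x) dx.
Evaluate the integral (use parity and integration by parts as needed): b_1 = 2·π.

Final answer: 2·π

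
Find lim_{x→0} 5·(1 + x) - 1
Direct substitution at x = 0 gives 4.

Final answer: 4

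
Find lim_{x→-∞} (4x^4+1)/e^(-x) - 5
The quotient is an ∞/∞ indeterminate form as x → -∞.
Compare growth rates of the dominant terms (exponentials ≫ polynomials ≫ logarithms), or apply L'Hôpital's rule; the quotient → 0.
Adding the constant: 0 - 5 = -5. Limit = -5.

Final answer: -5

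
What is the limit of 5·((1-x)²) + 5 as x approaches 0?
Direct substitution at x = 0 gives 10.

Final answer: 10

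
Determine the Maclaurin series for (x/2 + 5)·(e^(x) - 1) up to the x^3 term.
13·x^3/12 + 3·x^2 + 5·x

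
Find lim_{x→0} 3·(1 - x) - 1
Direct substitution at x = 0 gives 2.

Final answer: 2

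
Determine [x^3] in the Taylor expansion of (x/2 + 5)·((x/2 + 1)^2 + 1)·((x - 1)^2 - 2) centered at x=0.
Expand to order 3: (x/2 + 5)·((x/2 + 1)^2 + 1)·((x - 1)^2 - 2) = 19·x^3/8 - 15·x^2/4 - 26·x - 10 + O(x^4).
The coefficient of x^3 is 19/8.

Final answer: 19/8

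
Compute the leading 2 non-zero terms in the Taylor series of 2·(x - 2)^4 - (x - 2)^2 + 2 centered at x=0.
30 - 60·x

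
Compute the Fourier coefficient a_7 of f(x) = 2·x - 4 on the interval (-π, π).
a_7 = (1/π) ∫_{-π}^{π} f(x)·cos(7x) dx.
Evaluate the integral (use parity and integration by parts as needed): a_7 = 0.

Final answer: 0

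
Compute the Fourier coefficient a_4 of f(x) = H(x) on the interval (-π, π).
a_4 = (1/π) ∫_{-π}^{π} f(x)·cos(4x) dx.
Evaluate the integral (use parity and integration by parts as needed): a_4 = 0.

Final answer: 0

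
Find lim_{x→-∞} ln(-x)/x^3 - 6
The quotient is an ∞/∞ indeterminate form as x → -∞.
Compare growth rates of the dominant terms (exponentials ≫ polynomials ≫ logarithms), or apply L'Hôpital's rule; the quotient → 0.
Adding the constant: 0 - 6 = -6. Limit = -6.

Final answer: -6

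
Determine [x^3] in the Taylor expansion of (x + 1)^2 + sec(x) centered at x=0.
Expand to order 3: (x + 1)^2 + sec(x) = 3·x^2/2 + 2·x + 2 + O(x^4).
The coefficient of x^3 is 0.

Final answer: 0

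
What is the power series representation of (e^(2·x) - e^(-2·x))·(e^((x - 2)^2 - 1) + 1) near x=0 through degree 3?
x^3·(8/3 + 116·e^(3)/3) - 16·x^2·e^(3) + x·(4 + 4·e^(3))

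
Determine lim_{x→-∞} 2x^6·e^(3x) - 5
The product is a 0·∞ indeterminate form at x → -∞.
Rewrite the product as 2x^6 / e^(-3x) (an ∞/∞ form) and apply L'Hôpital, or use the standard hierarchy e^(3|x|) ≫ |x^6| as x → -∞.
The indeterminate product → 0, so the limit = -5.

Final answer: -5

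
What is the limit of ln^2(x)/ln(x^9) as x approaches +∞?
This is an ∞/∞ indeterminate form as x → +∞.
Write ln(x^9) = 9·ln(x), reducing the quotient to ln(x)/9 → ∞.
Limit = ∞.

Final answer: ∞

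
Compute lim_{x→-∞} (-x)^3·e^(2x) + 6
The product is a 0·∞ indeterminate form at x → -∞.
Rewrite the product as (-x)^3 / e^(-2x) (an ∞/∞ form) and apply L'Hôpital, or use the standard hierarchy e^(2|x|) ≫ |(-x)^3| as x → -∞.
The indeterminate product → 0, so the limit = 6.

Final answer: 6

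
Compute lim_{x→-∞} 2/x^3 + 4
Evaluate the dominant behaviour as x → -∞; each term tends to a finite value or vanishes.
Limit = 4.

Final answer: 4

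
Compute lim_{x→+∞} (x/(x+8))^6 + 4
As x → +∞: x/(x+8) = 1/(1 + 8/x) → 1, and the 6th power of a limit-1 base also → 1; with the additive constant, 1 + 4 = 5.
Limit = 5.

Final answer: 5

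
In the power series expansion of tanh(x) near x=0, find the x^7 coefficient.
Expand to order 7: tanh(x) = -17·x^7/315 + 2·x^5/15 - x^3/3 + x + O(x^8).
The coefficient of x^7 is -17/315.

Final answer: -17/315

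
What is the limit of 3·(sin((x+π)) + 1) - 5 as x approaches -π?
Direct substitution at x = -π gives -2.

Final answer: -2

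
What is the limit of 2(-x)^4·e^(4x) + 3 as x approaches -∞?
The product is a 0·∞ indeterminate form at x → -∞.
Rewrite the product as 2(-x)^4 / e^(-4x) (an ∞/∞ form) and apply L'Hôpital, or use the standard hierarchy e^(4|x|) ≫ |(-x)^4| as x → -∞.
The indeterminate product → 0, so the limit = 3.

Final answer: 3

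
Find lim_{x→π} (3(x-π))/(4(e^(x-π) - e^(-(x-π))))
Both numerator and denominator → 0 as x → π; this is a 0/0 indeterminate form.
Expand each to leading order near x = π: numerator ~ 3·(x - π), denominator ~ 8·(x - π).
The limit of the ratio is 3/8.

Final answer: 3/8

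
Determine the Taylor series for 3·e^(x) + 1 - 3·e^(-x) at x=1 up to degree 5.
(-3 + e + 3·e^(2))·e^(-1) + (3 + 3·e^(2))·e^(-1)·(x - 1) + (-3 + 3·e^(2))·e^(-1)·(x - 1)^2/2 + (1 + e^(2))·e^(-1)·(x - 1)^3/2 + (-1 + e^(2))·e^(-1)·(x - 1)^4/8 + (1 + e^(2))·e^(-1)·(x - 1)^5/40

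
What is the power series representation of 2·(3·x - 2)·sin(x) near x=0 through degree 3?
2·x^3/3 + 6·x^2 - 4·x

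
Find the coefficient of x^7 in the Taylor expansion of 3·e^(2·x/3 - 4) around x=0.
Expand to order 7: 3·e^(2·x/3 - 4) = 8·x^7·e^(-4)/229635 + 4·x^6·e^(-4)/10935 + 4·x^5·e^(-4)/1215 + 2·x^4·e^(-4)/81 + 4·x^3·e^(-4)/27 + 2·x^2·e^(-4)/3 + 2·x·e^(-4) + 3·e^(-4) + O(x^8).
The coefficient of x^7 is 8·e^(-4)/229635.

Final answer: 8·e^(-4)/229635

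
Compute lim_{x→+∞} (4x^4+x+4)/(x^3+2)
This is an ∞/∞ indeterminate form as x → +∞.
Divide numerator and denominator by x^4 and let the lower-order terms vanish; the numerator's degree 4 exceeds the denominator's degree 3, so the quotient diverges.
Limit = ∞.

Final answer: ∞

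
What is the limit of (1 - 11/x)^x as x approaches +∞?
As x → +∞: this is the defining limit (1 - 11/x)^x → e^(-11).
Limit = e^(-11).

Final answer: e^(-11)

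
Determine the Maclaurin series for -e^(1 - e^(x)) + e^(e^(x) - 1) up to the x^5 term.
9·x^5/20 + 7·x^4/12 + 2·x^3/3 + x^2 + 2·x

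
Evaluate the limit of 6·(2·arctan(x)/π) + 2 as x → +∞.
Evaluate the dominant behaviour as x → +∞; each term tends to a finite value or vanishes.
Limit = 8.

Final answer: 8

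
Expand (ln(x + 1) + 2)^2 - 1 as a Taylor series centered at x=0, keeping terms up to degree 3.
x^3/3 - x^2 + 4·x + 3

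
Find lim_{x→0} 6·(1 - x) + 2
Direct substitution at x = 0 gives 8.

Final answer: 8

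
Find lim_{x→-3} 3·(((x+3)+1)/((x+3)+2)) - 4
Direct substitution at x = -3 gives -5/2.

Final answer: -5/2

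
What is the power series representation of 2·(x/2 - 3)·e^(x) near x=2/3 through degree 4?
-16·e^(2/3)/3 - 13·e^(2/3)·(x - 2/3)/3 - 5·e^(2/3)·(x - 2/3)^2/3 - 7·e^(2/3)·(x - 2/3)^3/18 - e^(2/3)·(x - 2/3)^4/18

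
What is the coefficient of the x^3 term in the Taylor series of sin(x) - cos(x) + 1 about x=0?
Expand to order 3: sin(x) - cos(x) + 1 = -x^3/6 + x^2/2 + x + O(x^4).
The coefficient of x^3 is -1/6.

Final answer: -1/6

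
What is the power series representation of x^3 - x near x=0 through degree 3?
x^3 - x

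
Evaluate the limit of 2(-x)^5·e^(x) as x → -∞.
This is a 0·∞ indeterminate form at x → -∞.
Rewrite the product as 2(-x)^5 / e^(-x) (an ∞/∞ form) and apply L'Hôpital, or use the standard hierarchy e^(|x|) ≫ |(-x)^5| as x → -∞.
The indeterminate product → 0, so the limit = 0.

Final answer: 0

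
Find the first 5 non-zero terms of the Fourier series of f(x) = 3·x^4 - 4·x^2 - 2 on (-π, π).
(160 - 24·π^2)·cos(x) + (-13 + 6·π^2)·cos(2·x) + (32/9 - 8·π^2/3)·cos(3·x) + (-25/16 + 3·π^2/2)·cos(4·x) - 4·π^2/3 - 2 + 3·π^4/5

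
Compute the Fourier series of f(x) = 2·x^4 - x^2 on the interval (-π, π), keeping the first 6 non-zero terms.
(100 - 16·π^2)·cos(x) + (-7 + 4·π^2)·cos(2·x) + (44/27 - 16·π^2/9)·cos(3·x) + (-5/8 + π^2)·cos(4·x) + (196/625 - 16·π^2/25)·cos(5·x) - π^2/3 + 2·π^4/5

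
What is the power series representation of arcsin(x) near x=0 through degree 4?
x^3/6 + x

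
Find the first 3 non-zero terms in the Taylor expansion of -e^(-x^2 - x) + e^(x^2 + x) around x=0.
x^3/3 + 2·x^2 + 2·x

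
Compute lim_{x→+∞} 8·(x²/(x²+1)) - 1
Evaluate the dominant behaviour as x → +∞; each term tends to a finite value or vanishes.
Limit = 7.

Final answer: 7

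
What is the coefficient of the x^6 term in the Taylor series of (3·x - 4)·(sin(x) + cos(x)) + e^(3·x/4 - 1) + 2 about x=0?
Expand to order 6: (3·x - 4)·(sin(x) + cos(x)) + e^(3·x/4 - 1) + 2 = x^6·(81·e^(-1)/327680 + 11/360) + x^5·(81·e^(-1)/40960 + 11/120) + x^4·(-2/3 + 27·e^(-1)/2048) + x^3·(-5/6 + 9·e^(-1)/128) + x^2·(9·e^(-1)/32 + 5) + x·(-1 + 3·e^(-1)/4) - 2 + e^(-1) + O(x^7).
The coefficient of x^6 is 81·e^(-1)/327680 + 11/360.

Final answer: 81·e^(-1)/327680 + 11/360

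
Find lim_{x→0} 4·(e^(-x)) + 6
Direct substitution at x = 0 gives 10.

Final answer: 10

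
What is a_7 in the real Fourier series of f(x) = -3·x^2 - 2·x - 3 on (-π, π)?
a_7 = (1/π) ∫_{-π}^{π} f(x)·cos(7x) dx.
Evaluate the integral (use parity and integration by parts as needed): a_7 = 12/49.

Final answer: 12/49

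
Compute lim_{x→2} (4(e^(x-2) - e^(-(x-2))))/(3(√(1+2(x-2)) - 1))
Both numerator and denominator → 0 as x → 2; this is a 0/0 indeterminate form.
Expand each to leading order near x = 2: numerator ~ 8·(x - 2), denominator ~ 3·(x - 2).
The limit of the ratio is 8/3.

Final answer: 8/3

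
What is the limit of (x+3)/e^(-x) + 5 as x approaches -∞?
The quotient is an ∞/∞ indeterminate form as x → -∞.
Compare growth rates of the dominant terms (exponentials ≫ polynomials ≫ logarithms), or apply L'Hôpital's rule; the quotient → 0.
Adding the constant: 0 + 5 = 5. Limit = 5.

Final answer: 5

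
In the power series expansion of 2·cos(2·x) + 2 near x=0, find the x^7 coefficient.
Expand to order 7: 2·cos(2·x) + 2 = -8·x^6/45 + 4·x^4/3 - 4·x^2 + 4 + O(x^8).
The coefficient of x^7 is 0.

Final answer: 0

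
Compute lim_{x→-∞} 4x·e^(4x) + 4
The product is a 0·∞ indeterminate form at x → -∞.
Rewrite the product as 4x / e^(-4x) (an ∞/∞ form) and apply L'Hôpital, or use the standard hierarchy e^(4|x|) ≫ |x| as x → -∞.
The indeterminate product → 0, so the limit = 4.

Final answer: 4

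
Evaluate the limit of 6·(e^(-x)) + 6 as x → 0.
Direct substitution at x = 0 gives 12.

Final answer: 12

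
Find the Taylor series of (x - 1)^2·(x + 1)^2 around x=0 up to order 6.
x^4 - 2·x^2 + 1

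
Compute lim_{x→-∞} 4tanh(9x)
Evaluate the dominant behaviour as x → -∞; each term tends to a finite value or vanishes.
Limit = -4.

Final answer: -4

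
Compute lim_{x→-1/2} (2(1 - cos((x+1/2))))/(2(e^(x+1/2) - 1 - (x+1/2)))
Both numerator and denominator → 0 as x → -1/2; this is a 0/0 indeterminate form.
Expand each to leading order near x = -1/2: numerator ~ (x + 1/2)^2, denominator ~ (x + 1/2)^2.
The limit of the ratio is 1.

Final answer: 1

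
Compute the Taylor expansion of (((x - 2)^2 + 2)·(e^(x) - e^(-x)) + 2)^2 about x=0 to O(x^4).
-176·x^3 + 112·x^2 + 48·x + 4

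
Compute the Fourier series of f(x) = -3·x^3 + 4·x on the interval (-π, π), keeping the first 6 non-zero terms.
(44 - 6·π^2)·sin(x) + (-17/2 + 3·π^2)·sin(2·x) + (4 - 2·π^2)·sin(3·x) + (-41/16 + 3·π^2/2)·sin(4·x) + (236/125 - 6·π^2/5)·sin(5·x) + (-3/2 + π^2)·sin(6·x)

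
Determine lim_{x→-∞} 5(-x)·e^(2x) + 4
The product is a 0·∞ indeterminate form at x → -∞.
Rewrite the product as 5(-x) / e^(-2x) (an ∞/∞ form) and apply L'Hôpital, or use the standard hierarchy e^(2|x|) ≫ |(-x)| as x → -∞.
The indeterminate product → 0, so the limit = 4.

Final answer: 4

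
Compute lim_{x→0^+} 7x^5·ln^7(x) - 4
The product is a 0·∞ indeterminate form at x → 0⁺.
Rewrite the product as 7·ln^7(x) / x^(-5) and apply L'Hôpital, or use the standard hierarchy x^(-5) ≫ |ln x|^7 as x → 0⁺.
The indeterminate product → 0, so the limit = -4.

Final answer: -4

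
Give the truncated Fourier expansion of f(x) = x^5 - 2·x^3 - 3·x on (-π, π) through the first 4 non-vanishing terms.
(-44·π^2 + 2·π^4 + 258)·sin(x) + (-π^4 - 15/2 + 7·π^2)·sin(2·x) + (-76·π^2/27 - 10/81 + 2·π^4/3)·sin(3·x) + (-π^4/2 + 57/64 + 13·π^2/8)·sin(4·x)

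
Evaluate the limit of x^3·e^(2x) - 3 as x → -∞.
The product is a 0·∞ indeterminate form at x → -∞.
Rewrite the product as x^3 / e^(-2x) (an ∞/∞ form) and apply L'Hôpital, or use the standard hierarchy e^(2|x|) ≫ |x^3| as x → -∞.
The indeterminate product → 0, so the limit = -3.

Final answer: -3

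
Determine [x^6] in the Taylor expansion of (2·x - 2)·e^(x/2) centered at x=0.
Expand to order 6: (2·x - 2)·e^(x/2) = 11·x^6/23040 + 3·x^5/640 + 7·x^4/192 + 5·x^3/24 + 3·x^2/4 + x - 2 + O(x^7).
The coefficient of x^6 is 11/23040.

Final answer: 11/23040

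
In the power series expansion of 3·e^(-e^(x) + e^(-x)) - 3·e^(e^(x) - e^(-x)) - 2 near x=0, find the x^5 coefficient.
Expand to order 5: 3·e^(-e^(x) + e^(-x)) - 3·e^(e^(x) - e^(-x)) - 2 = -57·x^5/10 - 10·x^3 - 12·x - 2 + O(x^6).
The coefficient of x^5 is -57/10.

Final answer: -57/10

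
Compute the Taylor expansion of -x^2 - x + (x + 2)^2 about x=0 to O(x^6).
3·x + 4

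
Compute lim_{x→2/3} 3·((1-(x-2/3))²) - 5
Direct substitution at x = 2/3 gives -2.

Final answer: -2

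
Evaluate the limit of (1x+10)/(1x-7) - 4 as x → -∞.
Evaluate the dominant behaviour as x → -∞; each term tends to a finite value or vanishes.
Limit = -3.

Final answer: -3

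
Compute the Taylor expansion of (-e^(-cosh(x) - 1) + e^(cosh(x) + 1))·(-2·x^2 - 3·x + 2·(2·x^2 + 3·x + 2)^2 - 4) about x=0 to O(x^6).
x^5·(41·e^(-2)/4 + 31·e^(2)/2) + x^4·(23·e^(-2)/3 + 74·e^(2)/3) + x^3·(-27·e^(-2)/2 + 69·e^(2)/2) + x^2·(-30·e^(-2) + 34·e^(2)) + x·(-21·e^(-2) + 21·e^(2)) - 4·e^(-2) + 4·e^(2)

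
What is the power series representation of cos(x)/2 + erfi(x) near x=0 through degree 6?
-x^6/1440 + x^5/(5·√(π)) + x^4/48 + 2·x^3/(3·√(π)) - x^2/4 + 2·x/√(π) + 1/2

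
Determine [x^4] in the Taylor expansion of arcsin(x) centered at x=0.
Expand to order 4: arcsin(x) = x^3/6 + x + O(x^5).
The coefficient of x^4 is 0.

Final answer: 0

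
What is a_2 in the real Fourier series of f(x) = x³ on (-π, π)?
a_2 = (1/π) ∫_{-π}^{π} f(x)·cos(2x) dx.
Evaluate the integral (use parity and integration by parts as needed): a_2 = 0.

Final answer: 0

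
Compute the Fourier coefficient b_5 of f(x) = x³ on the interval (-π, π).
b_5 = (1/π) ∫_{-π}^{π} f(x)·sin(5x) dx.
Evaluate the integral (use parity and integration by parts as needed): b_5 = -12/125 + 2·π^2/5.

Final answer: -12/125 + 2·π^2/5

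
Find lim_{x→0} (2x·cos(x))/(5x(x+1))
Both numerator and denominator → 0 as x → 0; this is a 0/0 indeterminate form.
Expand each to leading order near x = 0: numerator ~ 2·x, denominator ~ 5·x.
The limit of the ratio is 2/5.

Final answer: 2/5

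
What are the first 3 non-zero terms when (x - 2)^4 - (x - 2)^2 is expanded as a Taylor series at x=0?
23·x^2 - 28·x + 12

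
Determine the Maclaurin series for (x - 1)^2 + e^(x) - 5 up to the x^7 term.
x^7/5040 + x^6/720 + x^5/120 + x^4/24 + x^3/6 + 3·x^2/2 - x - 3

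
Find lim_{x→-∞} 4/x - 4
Evaluate the dominant behaviour as x → -∞; each term tends to a finite value or vanishes.
Limit = -4.

Final answer: -4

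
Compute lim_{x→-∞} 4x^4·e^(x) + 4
The product is a 0·∞ indeterminate form at x → -∞.
Rewrite the product as 4x^4 / e^(-x) (an ∞/∞ form) and apply L'Hôpital, or use the standard hierarchy e^(|x|) ≫ |x^4| as x → -∞.
The indeterminate product → 0, so the limit = 4.

Final answer: 4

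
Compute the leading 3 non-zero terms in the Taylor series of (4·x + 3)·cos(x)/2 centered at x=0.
-3·x^2/4 + 2·x + 3/2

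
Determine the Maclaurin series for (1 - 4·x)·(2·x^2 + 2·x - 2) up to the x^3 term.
-8·x^3 - 6·x^2 + 10·x - 2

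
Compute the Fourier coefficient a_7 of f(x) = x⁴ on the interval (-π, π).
a_7 = (1/π) ∫_{-π}^{π} f(x)·cos(7x) dx.
Evaluate the integral (use parity and integration by parts as needed): a_7 = 48/2401 - 8·π^2/49.

Final answer: 48/2401 - 8·π^2/49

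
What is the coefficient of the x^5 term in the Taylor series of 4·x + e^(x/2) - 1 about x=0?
Expand to order 5: 4·x + e^(x/2) - 1 = x^5/3840 + x^4/384 + x^3/48 + x^2/8 + 9·x/2 + O(x^6).
The coefficient of x^5 is 1/3840.

Final answer: 1/3840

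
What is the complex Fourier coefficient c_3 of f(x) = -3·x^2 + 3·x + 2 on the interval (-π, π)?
Compute the real Fourier coefficients first: a_3 = 4/3, b_3 = 2.
Then c_3 = (a_3 − i·b_3)/2 = 2/3 - i.

Final answer: 2/3 - i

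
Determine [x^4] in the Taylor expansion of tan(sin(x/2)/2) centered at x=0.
Expand to order 4: tan(sin(x/2)/2) = -x^3/192 + x/4 + O(x^5).
The coefficient of x^4 is 0.

Final answer: 0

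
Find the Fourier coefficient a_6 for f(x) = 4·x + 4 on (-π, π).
a_6 = (1/π) ∫_{-π}^{π} f(x)·cos(6x) dx.
Evaluate the integral (use parity and integration by parts as needed): a_6 = 0.

Final answer: 0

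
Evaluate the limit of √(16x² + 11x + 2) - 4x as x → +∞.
As x → +∞: multiply by the conjugate to get (11x+2)/(√(16x²+11x+2)+4x); the denominator ~ 8x, so the limit is 11/8.
Limit = 11/8.

Final answer: 11/8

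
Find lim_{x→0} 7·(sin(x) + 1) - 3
Direct substitution at x = 0 gives 4.

Final answer: 4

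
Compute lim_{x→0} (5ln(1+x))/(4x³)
Both numerator and denominator → 0 as x → 0; this is a 0/0 indeterminate form.
Expand each to leading order near x = 0: numerator ~ 5·x, denominator ~ 4·x^3.
The limit of the ratio is ∞.

Final answer: ∞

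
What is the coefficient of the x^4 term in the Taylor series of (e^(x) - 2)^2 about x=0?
Expand to order 4: (e^(x) - 2)^2 = x^4/2 + 2·x^3/3 - 2·x + 1 + O(x^5).
The coefficient of x^4 is 1/2.

Final answer: 1/2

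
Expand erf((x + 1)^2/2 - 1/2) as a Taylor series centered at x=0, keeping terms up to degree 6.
5·x^6/(12·√(π)) - 3·x^5/(10·√(π)) - x^4/√(π) - 2·x^3/(3·√(π)) + x^2/√(π) + 2·x/√(π)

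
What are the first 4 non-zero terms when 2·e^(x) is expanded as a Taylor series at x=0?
x^3/3 + x^2 + 2·x + 2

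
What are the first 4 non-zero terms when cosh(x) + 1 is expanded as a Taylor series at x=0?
x^6/720 + x^4/24 + x^2/2 + 2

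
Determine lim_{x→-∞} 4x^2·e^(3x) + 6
The product is a 0·∞ indeterminate form at x → -∞.
Rewrite the product as 4x^2 / e^(-3x) (an ∞/∞ form) and apply L'Hôpital, or use the standard hierarchy e^(3|x|) ≫ |x^2| as x → -∞.
The indeterminate product → 0, so the limit = 6.

Final answer: 6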